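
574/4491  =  574/4491 =0.13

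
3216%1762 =1454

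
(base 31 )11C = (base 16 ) 3ec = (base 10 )1004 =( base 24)1hk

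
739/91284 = 739/91284=0.01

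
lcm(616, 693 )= 5544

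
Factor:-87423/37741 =-3^1 * 7^1 * 11^(  -  1 )*23^1 *47^( - 1 )*73^ (  -  1)*181^1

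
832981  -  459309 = 373672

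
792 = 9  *88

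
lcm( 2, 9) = 18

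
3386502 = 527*6426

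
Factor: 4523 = 4523^1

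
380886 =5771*66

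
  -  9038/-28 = 322 + 11/14 =322.79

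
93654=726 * 129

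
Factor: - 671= - 11^1*61^1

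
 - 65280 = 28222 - 93502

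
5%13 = 5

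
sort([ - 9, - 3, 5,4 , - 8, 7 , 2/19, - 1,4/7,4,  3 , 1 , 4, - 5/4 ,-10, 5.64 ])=[ - 10, - 9,  -  8,-3, - 5/4,  -  1,2/19,  4/7,1,3,4, 4, 4,5,5.64,7 ]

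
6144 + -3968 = 2176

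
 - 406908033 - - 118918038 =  - 287989995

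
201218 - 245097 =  - 43879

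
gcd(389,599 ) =1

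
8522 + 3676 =12198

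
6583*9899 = 65165117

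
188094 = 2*94047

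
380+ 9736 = 10116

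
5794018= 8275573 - 2481555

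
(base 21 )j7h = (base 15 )27E8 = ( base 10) 8543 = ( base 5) 233133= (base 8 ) 20537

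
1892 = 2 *946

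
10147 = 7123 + 3024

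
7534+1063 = 8597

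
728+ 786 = 1514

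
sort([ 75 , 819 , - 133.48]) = [ - 133.48,  75,819]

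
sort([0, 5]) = [ 0,5 ] 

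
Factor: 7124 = 2^2*13^1*137^1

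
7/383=7/383= 0.02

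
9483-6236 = 3247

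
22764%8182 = 6400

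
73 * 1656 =120888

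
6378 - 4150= 2228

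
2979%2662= 317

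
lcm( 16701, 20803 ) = 1185771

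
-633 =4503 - 5136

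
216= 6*36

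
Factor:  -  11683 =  - 7^1*1669^1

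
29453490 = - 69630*(  -  423 ) 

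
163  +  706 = 869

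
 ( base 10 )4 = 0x4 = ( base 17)4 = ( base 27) 4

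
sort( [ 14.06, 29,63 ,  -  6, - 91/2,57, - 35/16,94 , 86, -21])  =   [ - 91/2, - 21,-6,-35/16,14.06, 29, 57,  63 , 86 , 94]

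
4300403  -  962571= 3337832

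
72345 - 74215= -1870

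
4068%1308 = 144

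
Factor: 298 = 2^1*149^1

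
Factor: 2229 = 3^1*743^1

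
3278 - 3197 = 81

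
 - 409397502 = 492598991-901996493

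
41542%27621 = 13921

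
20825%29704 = 20825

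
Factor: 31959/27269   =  3^2*11^( - 1)*37^( - 1)*53^1 = 477/407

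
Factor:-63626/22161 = - 2^1 * 3^(-1) * 29^1*83^ ( - 1)*89^(-1)*1097^1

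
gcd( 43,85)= 1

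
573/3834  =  191/1278=0.15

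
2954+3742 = 6696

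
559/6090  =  559/6090  =  0.09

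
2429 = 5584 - 3155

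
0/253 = 0 = 0.00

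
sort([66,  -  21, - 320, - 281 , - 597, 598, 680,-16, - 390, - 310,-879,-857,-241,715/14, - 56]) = [ - 879, - 857, -597, - 390,-320, - 310,-281, - 241,-56, - 21, - 16 , 715/14 , 66,598, 680 ]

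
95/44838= 95/44838 = 0.00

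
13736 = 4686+9050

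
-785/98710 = -1 + 19585/19742 = -0.01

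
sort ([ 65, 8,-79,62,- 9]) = [- 79, - 9, 8, 62, 65] 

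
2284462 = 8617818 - 6333356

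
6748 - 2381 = 4367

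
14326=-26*( - 551 ) 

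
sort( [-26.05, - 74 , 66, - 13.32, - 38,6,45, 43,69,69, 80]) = [- 74, - 38, - 26.05, - 13.32,6,43,45,66,69,69,80 ]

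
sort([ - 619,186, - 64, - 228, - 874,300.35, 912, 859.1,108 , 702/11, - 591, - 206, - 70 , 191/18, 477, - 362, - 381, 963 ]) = [-874, - 619, - 591,  -  381,-362 , - 228,-206, - 70,  -  64 , 191/18, 702/11,  108,186,300.35, 477,859.1,912,963 ]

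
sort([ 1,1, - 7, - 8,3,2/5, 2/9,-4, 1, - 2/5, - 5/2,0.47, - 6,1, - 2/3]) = [ - 8  ,  -  7,-6, - 4, - 5/2,  -  2/3, - 2/5, 2/9 , 2/5,0.47,1,1,1,1  ,  3]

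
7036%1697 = 248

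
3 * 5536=16608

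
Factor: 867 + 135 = 1002 = 2^1 * 3^1*167^1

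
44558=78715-34157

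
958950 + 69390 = 1028340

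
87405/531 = 164+ 107/177 = 164.60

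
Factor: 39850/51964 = 19925/25982= 2^( - 1)*5^2 *11^( - 1)*797^1*1181^( - 1 ) 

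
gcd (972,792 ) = 36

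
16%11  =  5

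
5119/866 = 5119/866   =  5.91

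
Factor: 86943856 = 2^4*29^1*187379^1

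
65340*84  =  5488560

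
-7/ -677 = 7/677 = 0.01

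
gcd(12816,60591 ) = 3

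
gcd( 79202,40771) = 1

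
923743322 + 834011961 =1757755283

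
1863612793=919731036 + 943881757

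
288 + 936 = 1224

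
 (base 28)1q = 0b110110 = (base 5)204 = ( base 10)54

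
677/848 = 677/848  =  0.80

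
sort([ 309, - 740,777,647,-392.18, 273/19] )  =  [-740, - 392.18,273/19,309,647, 777]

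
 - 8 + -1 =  - 9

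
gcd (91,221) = 13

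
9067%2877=436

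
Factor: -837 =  - 3^3*31^1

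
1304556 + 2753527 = 4058083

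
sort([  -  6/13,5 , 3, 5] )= [ - 6/13, 3,5,  5 ]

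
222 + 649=871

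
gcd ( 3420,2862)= 18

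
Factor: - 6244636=-2^2*1561159^1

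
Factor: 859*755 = 5^1*151^1*859^1 = 648545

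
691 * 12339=8526249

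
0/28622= 0 = 0.00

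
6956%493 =54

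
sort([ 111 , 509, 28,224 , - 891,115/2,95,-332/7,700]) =[ - 891, - 332/7 , 28, 115/2,95, 111, 224,509,  700]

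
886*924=818664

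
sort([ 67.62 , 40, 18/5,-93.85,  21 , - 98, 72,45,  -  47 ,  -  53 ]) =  [ - 98, - 93.85, - 53, - 47, 18/5, 21,40, 45,67.62, 72]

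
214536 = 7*30648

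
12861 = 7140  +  5721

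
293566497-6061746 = 287504751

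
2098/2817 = 2098/2817 = 0.74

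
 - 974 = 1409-2383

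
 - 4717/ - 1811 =4717/1811 =2.60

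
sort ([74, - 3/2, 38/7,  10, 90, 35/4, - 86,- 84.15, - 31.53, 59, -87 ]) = [- 87, - 86,  -  84.15, - 31.53,-3/2, 38/7, 35/4, 10, 59, 74, 90]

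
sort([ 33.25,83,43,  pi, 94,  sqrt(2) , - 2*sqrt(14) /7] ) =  [ - 2*sqrt(14)/7, sqrt ( 2 ),pi,33.25, 43, 83,94] 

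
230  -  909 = -679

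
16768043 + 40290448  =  57058491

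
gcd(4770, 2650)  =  530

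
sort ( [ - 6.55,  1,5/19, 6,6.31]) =[-6.55 , 5/19, 1,6,  6.31 ]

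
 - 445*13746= - 6116970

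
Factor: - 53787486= -2^1 * 3^1 * 83^1*108007^1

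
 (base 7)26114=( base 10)6920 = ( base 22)E6C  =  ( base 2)1101100001000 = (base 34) 5XI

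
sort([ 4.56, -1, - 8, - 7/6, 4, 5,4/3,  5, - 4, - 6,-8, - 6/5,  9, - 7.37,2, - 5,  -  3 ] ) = [ - 8, - 8, - 7.37,-6,  -  5, - 4, - 3, - 6/5, - 7/6 , -1, 4/3, 2, 4,4.56, 5,  5,9] 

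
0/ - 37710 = 0/1  =  -0.00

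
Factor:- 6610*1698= - 2^2*3^1*5^1*283^1 * 661^1   =  -11223780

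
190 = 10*19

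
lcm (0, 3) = 0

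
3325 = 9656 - 6331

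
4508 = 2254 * 2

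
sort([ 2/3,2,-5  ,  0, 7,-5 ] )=[- 5,-5,0, 2/3, 2,  7 ] 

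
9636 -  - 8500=18136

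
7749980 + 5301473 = 13051453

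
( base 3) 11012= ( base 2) 1110001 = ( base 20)5d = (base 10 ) 113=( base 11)A3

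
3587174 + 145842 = 3733016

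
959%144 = 95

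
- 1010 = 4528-5538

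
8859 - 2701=6158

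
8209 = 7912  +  297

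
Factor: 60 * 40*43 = 103200 = 2^5*3^1*5^2*43^1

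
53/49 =53/49 = 1.08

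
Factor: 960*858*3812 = 2^9*3^2*5^1*11^1*13^1*953^1 = 3139868160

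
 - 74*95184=-7043616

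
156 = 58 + 98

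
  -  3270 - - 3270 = 0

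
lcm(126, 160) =10080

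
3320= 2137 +1183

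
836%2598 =836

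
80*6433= 514640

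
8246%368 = 150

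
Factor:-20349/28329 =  - 3^1*17^1 * 71^( - 1) =- 51/71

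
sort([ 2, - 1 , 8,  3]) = [ - 1,2 , 3, 8]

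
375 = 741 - 366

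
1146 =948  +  198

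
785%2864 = 785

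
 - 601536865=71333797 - 672870662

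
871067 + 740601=1611668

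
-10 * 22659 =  - 226590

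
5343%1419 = 1086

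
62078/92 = 31039/46 = 674.76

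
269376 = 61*4416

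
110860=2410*46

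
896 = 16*56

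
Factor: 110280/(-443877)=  - 40/161 = - 2^3 * 5^1*7^(-1)*23^( - 1)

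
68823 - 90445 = - 21622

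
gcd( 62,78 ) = 2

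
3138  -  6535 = -3397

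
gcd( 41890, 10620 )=590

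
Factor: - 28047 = -3^1*9349^1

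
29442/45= 654 + 4/15 = 654.27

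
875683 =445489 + 430194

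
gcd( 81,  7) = 1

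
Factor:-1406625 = - 3^1 * 5^3* 11^2*31^1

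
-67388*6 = - 404328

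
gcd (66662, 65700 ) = 2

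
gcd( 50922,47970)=738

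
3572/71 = 50+22/71 = 50.31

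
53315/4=53315/4 = 13328.75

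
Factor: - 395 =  - 5^1*79^1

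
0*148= 0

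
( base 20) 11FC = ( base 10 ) 8712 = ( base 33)800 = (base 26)CN2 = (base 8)21010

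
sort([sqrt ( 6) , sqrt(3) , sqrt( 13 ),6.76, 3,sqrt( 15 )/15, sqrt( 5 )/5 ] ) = [sqrt(15) /15,  sqrt( 5)/5,sqrt(3 ),sqrt(6 ),3,sqrt( 13),6.76 ]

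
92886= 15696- - 77190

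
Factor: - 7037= - 31^1* 227^1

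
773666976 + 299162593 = 1072829569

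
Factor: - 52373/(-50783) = 43^(-1) * 83^1*631^1 * 1181^( - 1) 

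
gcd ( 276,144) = 12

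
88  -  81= 7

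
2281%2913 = 2281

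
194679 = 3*64893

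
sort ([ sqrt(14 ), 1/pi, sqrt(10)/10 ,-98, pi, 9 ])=[-98, sqrt( 10)/10,1/pi, pi, sqrt (14),9 ]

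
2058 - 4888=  - 2830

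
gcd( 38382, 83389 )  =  1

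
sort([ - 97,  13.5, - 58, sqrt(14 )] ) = [ - 97, - 58  ,  sqrt( 14), 13.5]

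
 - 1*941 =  - 941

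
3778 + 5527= 9305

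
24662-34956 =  - 10294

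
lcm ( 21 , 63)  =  63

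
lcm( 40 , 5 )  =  40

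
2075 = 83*25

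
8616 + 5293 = 13909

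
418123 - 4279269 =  - 3861146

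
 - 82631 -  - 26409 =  - 56222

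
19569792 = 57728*339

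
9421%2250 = 421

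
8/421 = 8/421 = 0.02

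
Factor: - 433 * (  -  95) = 41135=5^1*19^1*433^1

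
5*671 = 3355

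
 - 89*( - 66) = 5874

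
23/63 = 23/63 = 0.37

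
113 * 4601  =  519913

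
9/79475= 9/79475= 0.00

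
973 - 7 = 966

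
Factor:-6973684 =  - 2^2*19^1*89^1*1031^1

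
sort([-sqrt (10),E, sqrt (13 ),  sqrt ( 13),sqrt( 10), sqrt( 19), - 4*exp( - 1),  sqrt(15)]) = [ - sqrt(10 ), - 4*exp(-1),E,sqrt ( 10 ),sqrt( 13), sqrt( 13 ), sqrt(15 ) , sqrt( 19) ] 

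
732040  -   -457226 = 1189266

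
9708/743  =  9708/743 = 13.07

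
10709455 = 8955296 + 1754159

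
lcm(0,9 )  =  0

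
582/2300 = 291/1150 = 0.25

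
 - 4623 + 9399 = 4776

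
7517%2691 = 2135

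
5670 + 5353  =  11023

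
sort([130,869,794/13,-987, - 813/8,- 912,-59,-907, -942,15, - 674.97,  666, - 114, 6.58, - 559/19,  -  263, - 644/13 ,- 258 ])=[-987, - 942,-912, - 907,- 674.97, - 263, - 258, - 114, - 813/8,-59 ,  -  644/13, - 559/19, 6.58,15, 794/13,130,  666,869] 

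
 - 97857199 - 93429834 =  - 191287033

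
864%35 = 24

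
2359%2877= 2359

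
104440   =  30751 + 73689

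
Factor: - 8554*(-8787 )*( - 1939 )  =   - 2^1*3^1*7^2*13^1*29^1*47^1 * 101^1 * 277^1= -145742992122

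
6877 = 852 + 6025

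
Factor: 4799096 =2^3 * 19^1*31573^1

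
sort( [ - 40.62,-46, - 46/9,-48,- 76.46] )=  [ - 76.46,  -  48,  -  46,-40.62,-46/9]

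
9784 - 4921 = 4863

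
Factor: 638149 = 139^1 *4591^1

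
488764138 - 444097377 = 44666761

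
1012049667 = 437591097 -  - 574458570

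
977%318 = 23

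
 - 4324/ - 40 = 108+1/10  =  108.10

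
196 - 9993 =  -  9797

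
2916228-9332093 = -6415865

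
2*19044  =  38088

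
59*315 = 18585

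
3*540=1620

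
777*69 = 53613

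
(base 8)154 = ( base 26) 44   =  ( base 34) 36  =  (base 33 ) 39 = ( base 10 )108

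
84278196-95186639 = -10908443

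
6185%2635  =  915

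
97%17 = 12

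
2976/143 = 20+ 116/143  =  20.81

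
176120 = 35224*5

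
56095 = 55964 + 131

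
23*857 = 19711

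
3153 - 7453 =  - 4300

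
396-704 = - 308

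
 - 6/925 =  - 6/925=   - 0.01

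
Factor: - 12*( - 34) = 2^3*3^1*17^1 = 408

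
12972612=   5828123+7144489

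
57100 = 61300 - 4200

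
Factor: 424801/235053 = 797/441 = 3^(-2)*7^( - 2)*797^1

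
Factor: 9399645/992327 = 3^4*5^1*7^( - 1)*23209^1*141761^(-1 )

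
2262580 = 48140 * 47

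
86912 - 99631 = -12719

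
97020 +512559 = 609579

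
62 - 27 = 35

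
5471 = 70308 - 64837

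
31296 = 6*5216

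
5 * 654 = 3270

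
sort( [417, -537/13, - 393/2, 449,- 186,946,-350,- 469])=[- 469, - 350 , - 393/2, - 186, - 537/13,417,449, 946] 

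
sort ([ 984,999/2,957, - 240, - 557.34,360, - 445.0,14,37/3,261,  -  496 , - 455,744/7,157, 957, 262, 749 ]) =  [ - 557.34, - 496, - 455, - 445.0, - 240,37/3, 14, 744/7,157,  261, 262, 360,999/2,749,957,957,  984 ] 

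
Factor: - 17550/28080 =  - 5/8  =  - 2^( - 3)*5^1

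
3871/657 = 3871/657 =5.89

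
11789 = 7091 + 4698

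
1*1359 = 1359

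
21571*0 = 0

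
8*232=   1856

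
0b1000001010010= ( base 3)12201202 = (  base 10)4178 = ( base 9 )5652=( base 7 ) 15116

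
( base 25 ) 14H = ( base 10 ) 742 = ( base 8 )1346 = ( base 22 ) 1BG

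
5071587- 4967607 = 103980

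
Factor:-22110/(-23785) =66/71 = 2^1*3^1*11^1*71^(-1)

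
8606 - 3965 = 4641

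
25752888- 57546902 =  - 31794014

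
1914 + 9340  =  11254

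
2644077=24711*107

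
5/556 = 5/556 =0.01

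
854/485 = 1 + 369/485 = 1.76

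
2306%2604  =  2306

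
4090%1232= 394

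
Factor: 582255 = 3^3* 5^1*19^1*227^1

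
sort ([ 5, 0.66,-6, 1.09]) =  [  -  6,0.66,1.09, 5]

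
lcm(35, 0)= 0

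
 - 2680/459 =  - 6 + 74/459 = -5.84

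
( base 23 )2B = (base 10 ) 57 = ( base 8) 71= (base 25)27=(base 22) 2d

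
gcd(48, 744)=24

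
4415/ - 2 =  - 4415/2 = - 2207.50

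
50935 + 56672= 107607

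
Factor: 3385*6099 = 20645115 = 3^1*5^1*19^1*107^1*677^1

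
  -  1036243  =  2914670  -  3950913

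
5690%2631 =428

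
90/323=90/323=   0.28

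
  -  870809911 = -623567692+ - 247242219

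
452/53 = 452/53 =8.53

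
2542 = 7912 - 5370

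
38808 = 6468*6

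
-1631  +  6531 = 4900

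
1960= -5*(-392)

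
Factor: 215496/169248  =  219/172=2^( - 2)*3^1*43^( - 1)*73^1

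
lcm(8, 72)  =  72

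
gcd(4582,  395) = 79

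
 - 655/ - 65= 131/13 = 10.08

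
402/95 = 402/95 = 4.23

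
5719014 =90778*63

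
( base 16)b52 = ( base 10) 2898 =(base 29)3cr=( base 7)11310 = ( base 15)CD3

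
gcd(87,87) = 87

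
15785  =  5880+9905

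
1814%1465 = 349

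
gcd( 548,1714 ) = 2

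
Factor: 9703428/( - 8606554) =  - 2^1*3^1*7^1*11^ (-1)*23^(-1) * 71^1*73^(-1 )*233^ (-1) *1627^1 = - 4851714/4303277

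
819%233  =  120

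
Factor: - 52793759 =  - 52793759^1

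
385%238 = 147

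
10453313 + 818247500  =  828700813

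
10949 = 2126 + 8823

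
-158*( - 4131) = 652698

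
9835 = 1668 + 8167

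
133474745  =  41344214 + 92130531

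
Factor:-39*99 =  - 3861 = - 3^3*11^1*13^1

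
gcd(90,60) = 30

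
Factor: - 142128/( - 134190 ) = 2^3*5^ (  -  1)*47^1*71^ ( - 1) =376/355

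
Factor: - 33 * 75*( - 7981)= 19752975 = 3^2 * 5^2*11^1*23^1*347^1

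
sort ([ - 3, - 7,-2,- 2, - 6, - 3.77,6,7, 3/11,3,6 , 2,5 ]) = [ - 7, - 6, - 3.77,-3, - 2, - 2, 3/11, 2, 3,5,6,6,7]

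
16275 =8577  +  7698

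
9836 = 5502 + 4334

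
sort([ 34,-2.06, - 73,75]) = [-73, - 2.06,34, 75] 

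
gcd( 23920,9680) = 80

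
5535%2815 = 2720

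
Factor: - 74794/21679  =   - 2^1*7^( - 1 )*19^( - 1)*163^ ( - 1)*37397^1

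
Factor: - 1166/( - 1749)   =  2/3 =2^1*3^( - 1)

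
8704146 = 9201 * 946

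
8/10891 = 8/10891 = 0.00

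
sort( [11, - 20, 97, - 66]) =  [- 66, - 20, 11, 97]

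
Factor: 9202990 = 2^1*5^1 * 23^1*40013^1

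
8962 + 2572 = 11534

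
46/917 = 46/917 = 0.05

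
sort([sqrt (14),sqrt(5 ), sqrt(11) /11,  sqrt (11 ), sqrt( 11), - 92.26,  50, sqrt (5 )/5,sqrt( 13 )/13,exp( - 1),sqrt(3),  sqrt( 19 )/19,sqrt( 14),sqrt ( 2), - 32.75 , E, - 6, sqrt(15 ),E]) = [- 92.26, - 32.75, - 6,sqrt(19)/19,sqrt( 13 ) /13, sqrt( 11 )/11,exp( - 1),sqrt( 5 )/5,  sqrt(2 ),sqrt(3 ), sqrt( 5 ),  E, E, sqrt(11),sqrt(11 ),sqrt(14 ), sqrt(14) , sqrt( 15 ), 50]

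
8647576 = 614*14084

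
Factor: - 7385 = - 5^1*7^1*211^1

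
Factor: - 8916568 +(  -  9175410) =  - 2^1*17^2*113^1*277^1 = - 18091978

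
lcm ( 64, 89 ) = 5696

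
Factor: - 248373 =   -  3^3 * 9199^1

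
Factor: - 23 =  - 23^1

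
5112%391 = 29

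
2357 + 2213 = 4570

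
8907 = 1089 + 7818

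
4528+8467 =12995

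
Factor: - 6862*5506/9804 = -9445543/2451 = - 3^( - 1)*19^( - 1)  *43^( - 1) * 47^1*73^1*2753^1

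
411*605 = 248655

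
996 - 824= 172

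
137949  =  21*6569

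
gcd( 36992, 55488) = 18496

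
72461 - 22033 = 50428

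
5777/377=5777/377 = 15.32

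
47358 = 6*7893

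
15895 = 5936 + 9959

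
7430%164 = 50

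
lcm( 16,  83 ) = 1328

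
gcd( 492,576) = 12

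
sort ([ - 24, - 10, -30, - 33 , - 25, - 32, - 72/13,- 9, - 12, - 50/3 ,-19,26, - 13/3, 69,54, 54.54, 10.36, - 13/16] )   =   [ - 33,  -  32, - 30,-25,-24, - 19 ,-50/3 , - 12, - 10,-9, - 72/13,-13/3, - 13/16, 10.36,26,54, 54.54,69] 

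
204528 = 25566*8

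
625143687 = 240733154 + 384410533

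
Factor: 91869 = 3^1* 113^1*271^1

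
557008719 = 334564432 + 222444287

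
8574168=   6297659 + 2276509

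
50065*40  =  2002600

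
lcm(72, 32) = 288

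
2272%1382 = 890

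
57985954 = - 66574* ( - 871 )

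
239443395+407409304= 646852699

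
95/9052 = 95/9052  =  0.01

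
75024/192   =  1563/4 = 390.75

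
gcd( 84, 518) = 14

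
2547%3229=2547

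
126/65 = 126/65 = 1.94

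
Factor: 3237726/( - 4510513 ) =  - 2^1*3^1*7^(  -  1 )*539621^1*644359^( - 1)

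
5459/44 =5459/44 = 124.07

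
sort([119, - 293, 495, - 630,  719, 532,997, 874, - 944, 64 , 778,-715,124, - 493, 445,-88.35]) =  [ - 944, - 715, - 630, -493,  -  293, - 88.35, 64,119,  124 , 445,495, 532, 719, 778,874, 997]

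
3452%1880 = 1572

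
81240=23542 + 57698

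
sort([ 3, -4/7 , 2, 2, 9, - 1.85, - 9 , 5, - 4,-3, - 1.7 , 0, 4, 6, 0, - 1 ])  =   [ - 9, - 4, - 3, - 1.85, - 1.7, - 1, - 4/7, 0, 0,  2, 2, 3  ,  4,5, 6,9] 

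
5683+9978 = 15661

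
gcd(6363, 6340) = 1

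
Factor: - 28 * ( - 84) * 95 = 2^4 * 3^1*5^1*7^2 * 19^1 = 223440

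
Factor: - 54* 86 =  - 2^2*3^3*43^1  =  - 4644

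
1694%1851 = 1694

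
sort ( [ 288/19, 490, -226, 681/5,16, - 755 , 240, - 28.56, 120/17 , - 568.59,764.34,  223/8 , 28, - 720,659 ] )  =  [ - 755,-720, - 568.59,  -  226, - 28.56, 120/17,  288/19,16, 223/8  ,  28,681/5,240,490,659, 764.34]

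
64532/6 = 32266/3 = 10755.33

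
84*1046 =87864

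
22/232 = 11/116 = 0.09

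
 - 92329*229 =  - 21143341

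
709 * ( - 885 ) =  - 627465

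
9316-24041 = -14725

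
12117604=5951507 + 6166097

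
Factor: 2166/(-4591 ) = -2^1*3^1*19^2*4591^(-1)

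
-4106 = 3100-7206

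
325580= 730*446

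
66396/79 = 840+ 36/79 = 840.46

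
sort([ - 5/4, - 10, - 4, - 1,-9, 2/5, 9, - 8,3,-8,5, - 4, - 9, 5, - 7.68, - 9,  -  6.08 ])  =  [ - 10,-9,-9, - 9, - 8,-8 ,-7.68,-6.08, - 4, - 4,-5/4, - 1, 2/5, 3,5,5 , 9 ]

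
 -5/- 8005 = 1/1601 = 0.00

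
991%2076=991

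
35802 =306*117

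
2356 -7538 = -5182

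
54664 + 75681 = 130345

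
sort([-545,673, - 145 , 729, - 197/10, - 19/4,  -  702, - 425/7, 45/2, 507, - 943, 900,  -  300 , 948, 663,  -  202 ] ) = [ -943, - 702, - 545, - 300, - 202, - 145,-425/7, - 197/10, - 19/4,45/2, 507, 663, 673, 729,900,948] 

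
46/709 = 46/709 = 0.06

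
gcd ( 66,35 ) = 1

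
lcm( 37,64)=2368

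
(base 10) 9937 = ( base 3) 111122001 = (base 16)26d1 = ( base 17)2069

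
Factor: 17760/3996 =40/9 =2^3*3^( - 2)*5^1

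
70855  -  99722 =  - 28867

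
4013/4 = 4013/4 = 1003.25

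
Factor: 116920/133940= 158/181 = 2^1*79^1 * 181^ ( - 1) 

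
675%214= 33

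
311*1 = 311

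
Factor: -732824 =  - 2^3*47^1*1949^1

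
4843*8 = 38744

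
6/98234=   3/49117= 0.00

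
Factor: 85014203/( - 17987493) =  - 3^ (-1 ) * 797^ ( - 1)*6737^1 * 7523^( - 1 )*12619^1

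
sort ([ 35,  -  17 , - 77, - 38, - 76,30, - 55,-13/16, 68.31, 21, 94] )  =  [ - 77, - 76, - 55,-38 , - 17, - 13/16, 21,30,35,68.31 , 94 ]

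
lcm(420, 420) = 420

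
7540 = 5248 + 2292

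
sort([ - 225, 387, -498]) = [ - 498, - 225, 387] 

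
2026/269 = 2026/269 = 7.53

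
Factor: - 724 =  -2^2*181^1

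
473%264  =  209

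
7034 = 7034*1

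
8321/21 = 396+5/21 = 396.24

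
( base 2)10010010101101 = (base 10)9389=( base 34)845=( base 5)300024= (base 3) 110212202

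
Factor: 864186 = 2^1 *3^1*144031^1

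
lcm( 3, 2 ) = 6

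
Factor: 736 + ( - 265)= 3^1*157^1 = 471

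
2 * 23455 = 46910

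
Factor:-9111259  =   - 1801^1*5059^1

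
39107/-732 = -54+421/732 = - 53.42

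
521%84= 17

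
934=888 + 46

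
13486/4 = 6743/2 = 3371.50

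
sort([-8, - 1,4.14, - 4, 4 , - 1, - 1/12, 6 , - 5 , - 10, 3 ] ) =[ - 10, - 8, - 5, - 4 , - 1, - 1,- 1/12, 3, 4, 4.14, 6] 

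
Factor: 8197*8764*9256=2^5*7^2*13^1*89^1*313^1*1171^1 = 664937230048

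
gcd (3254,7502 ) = 2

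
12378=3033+9345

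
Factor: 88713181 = 88713181^1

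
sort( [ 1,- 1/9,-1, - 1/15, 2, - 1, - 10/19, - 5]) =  [ - 5,  -  1,-1, - 10/19,- 1/9,-1/15, 1, 2 ]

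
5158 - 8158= - 3000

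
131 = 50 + 81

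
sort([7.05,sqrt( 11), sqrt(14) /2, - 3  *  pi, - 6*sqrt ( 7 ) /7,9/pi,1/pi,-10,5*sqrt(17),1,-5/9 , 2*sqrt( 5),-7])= [-10, - 3*pi, - 7,- 6*sqrt ( 7 )/7, - 5/9, 1/pi,1,sqrt(  14 )/2,  9/pi,sqrt( 11), 2*sqrt ( 5 ),7.05,5*sqrt (17 )] 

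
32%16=0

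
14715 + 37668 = 52383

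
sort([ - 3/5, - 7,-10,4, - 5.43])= [ - 10,-7,-5.43, - 3/5  ,  4 ]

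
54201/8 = 54201/8 = 6775.12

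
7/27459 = 7/27459 = 0.00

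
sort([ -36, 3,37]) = [  -  36,3,37]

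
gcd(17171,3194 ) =1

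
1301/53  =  1301/53 = 24.55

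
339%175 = 164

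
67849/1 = 67849 = 67849.00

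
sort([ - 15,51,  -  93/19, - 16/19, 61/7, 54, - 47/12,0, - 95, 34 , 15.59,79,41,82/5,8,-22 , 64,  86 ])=[-95, - 22, - 15, - 93/19, - 47/12,-16/19,0,8,61/7  ,  15.59,82/5,34, 41,51,54,64,79,86] 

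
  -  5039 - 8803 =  -13842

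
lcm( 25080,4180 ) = 25080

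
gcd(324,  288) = 36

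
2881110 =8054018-5172908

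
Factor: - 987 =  - 3^1*7^1*47^1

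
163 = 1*163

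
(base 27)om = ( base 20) 1DA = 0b1010011110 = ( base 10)670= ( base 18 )214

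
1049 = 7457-6408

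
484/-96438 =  - 242/48219=- 0.01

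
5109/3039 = 1703/1013 = 1.68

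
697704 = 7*99672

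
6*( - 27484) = - 164904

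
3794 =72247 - 68453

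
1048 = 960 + 88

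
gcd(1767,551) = 19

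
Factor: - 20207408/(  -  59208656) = 97151^1*284657^( - 1) = 97151/284657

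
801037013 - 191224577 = 609812436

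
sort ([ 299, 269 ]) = [ 269,299 ]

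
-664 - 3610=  - 4274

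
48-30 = 18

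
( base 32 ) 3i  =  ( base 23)4M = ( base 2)1110010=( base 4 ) 1302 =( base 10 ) 114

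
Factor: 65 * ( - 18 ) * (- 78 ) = 2^2 * 3^3*5^1*13^2 = 91260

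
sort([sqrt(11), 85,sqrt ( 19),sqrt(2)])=[sqrt( 2 ),sqrt(11) , sqrt(19 ), 85 ]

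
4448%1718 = 1012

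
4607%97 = 48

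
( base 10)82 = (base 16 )52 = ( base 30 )2m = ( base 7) 145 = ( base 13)64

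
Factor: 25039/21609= 3^(-2)*7^( - 1)*73^1= 73/63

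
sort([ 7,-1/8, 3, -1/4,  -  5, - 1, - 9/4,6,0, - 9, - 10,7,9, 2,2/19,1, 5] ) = [ - 10, - 9,- 5, -9/4,  -  1, - 1/4, - 1/8, 0,2/19,1,2 , 3 , 5, 6,7,7, 9]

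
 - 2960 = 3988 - 6948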